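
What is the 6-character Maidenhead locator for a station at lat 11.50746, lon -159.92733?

BK01am

Offset from 180°W / 90°S: lon 20.0727°, lat 101.5075°.
Field: 20.0727/20 → 1 → B, 101.5075/10 → 10 → K; chars BK.
Square: 0.0727/2 → 0, 1.5075/1 → 1; chars 01.
Subsquare: 0.0727/0.0833333 → 0 → a, 0.5075/0.0416667 → 12 → m; chars am.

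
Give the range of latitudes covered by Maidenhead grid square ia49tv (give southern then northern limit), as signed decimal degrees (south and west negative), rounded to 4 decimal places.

-80.1250, -80.0833

Field I=8, A=0: +8·20° lon, +0·10° lat → SW at lon -20°, lat -90°.
Square 4, 9: +4·2° lon, +9·1° lat → SW at lon -12°, lat -81°.
Subsquare t=19, v=21: +19·0.0833333° lon, +21·0.0416667° lat → SW at lon -10.4167°, lat -80.125°.
Cell spans 0.0833333° lon × 0.0416667° lat.
south -80.1250, north -80.0833.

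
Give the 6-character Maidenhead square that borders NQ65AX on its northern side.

NQ66aa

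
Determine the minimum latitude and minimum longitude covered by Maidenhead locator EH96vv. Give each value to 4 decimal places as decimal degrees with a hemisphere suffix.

Field E=4, H=7: +4·20° lon, +7·10° lat → SW at lon -100°, lat -20°.
Square 9, 6: +9·2° lon, +6·1° lat → SW at lon -82°, lat -14°.
Subsquare v=21, v=21: +21·0.0833333° lon, +21·0.0416667° lat → SW at lon -80.25°, lat -13.125°.
latitude 13.1250° S, longitude 80.2500° W.

13.1250° S, 80.2500° W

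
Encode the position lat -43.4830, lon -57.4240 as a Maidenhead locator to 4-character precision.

GE16

Offset from 180°W / 90°S: lon 122.58°, lat 46.52°.
Field: lon ⌊122.58/20⌋ = 6 → G; lat ⌊46.52/10⌋ = 4 → E.
Square: lon ⌊2.58/2⌋ = 1; lat ⌊6.52/1⌋ = 6.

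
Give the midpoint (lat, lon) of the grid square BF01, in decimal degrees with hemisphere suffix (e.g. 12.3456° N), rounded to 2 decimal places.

38.50° S, 159.00° W

Field B=1, F=5: +1·20° lon, +5·10° lat → SW at lon -160°, lat -40°.
Square 0, 1: +0·2° lon, +1·1° lat → SW at lon -160°, lat -39°.
Cell spans 2° lon × 1° lat. Centre is SW corner plus half of each.
latitude 38.50° S, longitude 159.00° W.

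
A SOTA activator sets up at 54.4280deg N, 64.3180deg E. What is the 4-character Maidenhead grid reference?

Shift to the Maidenhead origin (180°W, 90°S): lon 244.32, lat 144.43.
Field: 244.32/20 → 12 → M, 144.43/10 → 14 → O; chars MO.
Square: 4.32/2 → 2, 4.43/1 → 4; chars 24.

MO24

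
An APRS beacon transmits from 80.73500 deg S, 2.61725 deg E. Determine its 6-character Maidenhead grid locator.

Shift to the Maidenhead origin (180°W, 90°S): lon 182.6173, lat 9.2650.
Field (20°×10°, letters A–R): 182.6173/20 → 9 → J, 9.2650/10 → 0 → A; chars JA.
Square (2°×1°, digits 0–9): 2.6173/2 → 1, 9.2650/1 → 9; chars 19.
Subsquare (5′×2.5′, letters a–x): 0.6173/0.0833333 → 7 → h, 0.2650/0.0416667 → 6 → g; chars hg.

JA19hg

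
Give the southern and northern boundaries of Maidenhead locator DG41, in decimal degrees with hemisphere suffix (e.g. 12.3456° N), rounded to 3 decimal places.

29.000° S, 28.000° S

Field D=3, G=6: +3·20° lon, +6·10° lat → SW at lon -120°, lat -30°.
Square 4, 1: +4·2° lon, +1·1° lat → SW at lon -112°, lat -29°.
Cell spans 2° lon × 1° lat.
south 29.000° S, north 28.000° S.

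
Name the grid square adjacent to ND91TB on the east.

Longitude subsquare t = 19; +1 → 20 = u.
The latitude characters are unchanged.

ND91ub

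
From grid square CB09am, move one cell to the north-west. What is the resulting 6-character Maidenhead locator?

Longitude subsquare a = 0; −1 → -1, wraps to 23 = x, carry into square.
Longitude square 0; −1 → -1, wraps to 9, carry into field.
Longitude field C = 2; −1 → 1 = B.
Latitude subsquare m = 12; +1 → 13 = n.

BB99xn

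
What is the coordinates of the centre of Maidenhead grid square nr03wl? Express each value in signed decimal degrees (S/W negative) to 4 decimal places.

83.4792, 81.8750

Field N=13, R=17: +13·20° lon, +17·10° lat → SW at lon 80°, lat 80°.
Square 0, 3: +0·2° lon, +3·1° lat → SW at lon 80°, lat 83°.
Subsquare w=22, l=11: +22·0.0833333° lon, +11·0.0416667° lat → SW at lon 81.8333°, lat 83.4583°.
Cell spans 0.0833333° lon × 0.0416667° lat. Centre is SW corner plus half of each.
latitude 83.4792, longitude 81.8750.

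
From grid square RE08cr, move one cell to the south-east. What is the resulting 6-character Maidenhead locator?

RE08dq

Longitude subsquare c = 2; +1 → 3 = d.
Latitude subsquare r = 17; −1 → 16 = q.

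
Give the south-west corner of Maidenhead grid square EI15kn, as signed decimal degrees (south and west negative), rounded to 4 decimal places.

Field E=4, I=8: +4·20° lon, +8·10° lat → SW at lon -100°, lat -10°.
Square 1, 5: +1·2° lon, +5·1° lat → SW at lon -98°, lat -5°.
Subsquare k=10, n=13: +10·0.0833333° lon, +13·0.0416667° lat → SW at lon -97.1667°, lat -4.45833°.
latitude -4.4583, longitude -97.1667.

-4.4583, -97.1667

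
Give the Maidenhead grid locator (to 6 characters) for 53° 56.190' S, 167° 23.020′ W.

Add 180° to longitude and 90° to latitude: 12.6163, 36.0635.
Field: 12.6163/20 → 0 → A, 36.0635/10 → 3 → D; chars AD.
Square: 12.6163/2 → 6, 6.0635/1 → 6; chars 66.
Subsquare: 0.6163/0.0833333 → 7 → h, 0.0635/0.0416667 → 1 → b; chars hb.

AD66hb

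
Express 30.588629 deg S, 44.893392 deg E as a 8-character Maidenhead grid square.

LF29kj78

Offset from 180°W / 90°S: lon 224.89339°, lat 59.41137°.
Field (20°×10°, letters A–R): 224.89339/20 → 11 → L, 59.41137/10 → 5 → F; chars LF.
Square (2°×1°, digits 0–9): 4.89339/2 → 2, 9.41137/1 → 9; chars 29.
Subsquare (5′×2.5′, letters a–x): 0.89339/0.0833333 → 10 → k, 0.41137/0.0416667 → 9 → j; chars kj.
Extended square (30″×15″, digits 0–9): 0.06006/0.00833333 → 7, 0.03637/0.00416667 → 8; chars 78.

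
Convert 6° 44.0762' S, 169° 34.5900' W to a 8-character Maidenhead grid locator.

AI53fg03

Add 180° to longitude and 90° to latitude: 10.42350, 83.26540.
Field: lon ⌊10.42350/20⌋ = 0 → A; lat ⌊83.26540/10⌋ = 8 → I.
Square: lon ⌊10.42350/2⌋ = 5; lat ⌊3.26540/1⌋ = 3.
Subsquare: lon ⌊0.42350/0.0833333⌋ = 5 → f; lat ⌊0.26540/0.0416667⌋ = 6 → g.
Extended square: lon ⌊0.00683/0.00833333⌋ = 0; lat ⌊0.01540/0.00416667⌋ = 3.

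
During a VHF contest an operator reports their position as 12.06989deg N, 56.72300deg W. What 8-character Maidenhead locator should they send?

GK12pb36

Offset from 180°W / 90°S: lon 123.27700°, lat 102.06989°.
Field (20°×10°, letters A–R): 123.27700/20 → 6 → G, 102.06989/10 → 10 → K; chars GK.
Square (2°×1°, digits 0–9): 3.27700/2 → 1, 2.06989/1 → 2; chars 12.
Subsquare (5′×2.5′, letters a–x): 1.27700/0.0833333 → 15 → p, 0.06989/0.0416667 → 1 → b; chars pb.
Extended square (30″×15″, digits 0–9): 0.02700/0.00833333 → 3, 0.02822/0.00416667 → 6; chars 36.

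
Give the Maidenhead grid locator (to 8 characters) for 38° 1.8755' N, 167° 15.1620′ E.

Add 180° to longitude and 90° to latitude: 347.25270, 128.03126.
Field: 347.25270/20 → 17 → R, 128.03126/10 → 12 → M; chars RM.
Square: 7.25270/2 → 3, 8.03126/1 → 8; chars 38.
Subsquare: 1.25270/0.0833333 → 15 → p, 0.03126/0.0416667 → 0 → a; chars pa.
Extended square: 0.00270/0.00833333 → 0, 0.03126/0.00416667 → 7; chars 07.

RM38pa07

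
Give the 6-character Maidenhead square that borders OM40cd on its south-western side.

OM40bc

Longitude subsquare c = 2; −1 → 1 = b.
Latitude subsquare d = 3; −1 → 2 = c.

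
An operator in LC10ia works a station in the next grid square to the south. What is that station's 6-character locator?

Latitude subsquare a = 0; −1 → -1, wraps to 23 = x, carry into square.
Latitude square 0; −1 → -1, wraps to 9, carry into field.
Latitude field C = 2; −1 → 1 = B.
The longitude characters are unchanged.

LB19ix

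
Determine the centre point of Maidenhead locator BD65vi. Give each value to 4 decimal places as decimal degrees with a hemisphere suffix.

54.6458° S, 146.2083° W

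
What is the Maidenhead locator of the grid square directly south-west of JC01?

Longitude square 0; −1 → -1, wraps to 9, carry into field.
Longitude field J = 9; −1 → 8 = I.
Latitude square 1; −1 → 0.

IC90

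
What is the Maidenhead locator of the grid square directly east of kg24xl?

Longitude subsquare x = 23; +1 → 24, wraps to 0 = a, carry into square.
Longitude square 2; +1 → 3.
The latitude characters are unchanged.

KG34al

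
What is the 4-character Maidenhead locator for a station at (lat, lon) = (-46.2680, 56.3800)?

LE83

Shift to the Maidenhead origin (180°W, 90°S): lon 236.38, lat 43.73.
Field (20°×10°, letters A–R): 236.38/20 → 11 → L, 43.73/10 → 4 → E; chars LE.
Square (2°×1°, digits 0–9): 16.38/2 → 8, 3.73/1 → 3; chars 83.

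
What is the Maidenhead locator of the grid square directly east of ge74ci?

GE74di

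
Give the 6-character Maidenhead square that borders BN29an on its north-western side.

BN19xo

Longitude subsquare a = 0; −1 → -1, wraps to 23 = x, carry into square.
Longitude square 2; −1 → 1.
Latitude subsquare n = 13; +1 → 14 = o.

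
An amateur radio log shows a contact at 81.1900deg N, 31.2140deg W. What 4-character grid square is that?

HR41

Add 180° to longitude and 90° to latitude: 148.79, 171.19.
Field (20°×10°, letters A–R): 148.79/20 → 7 → H, 171.19/10 → 17 → R; chars HR.
Square (2°×1°, digits 0–9): 8.79/2 → 4, 1.19/1 → 1; chars 41.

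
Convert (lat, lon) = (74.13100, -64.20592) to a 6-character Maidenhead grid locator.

FQ74vd

Offset from 180°W / 90°S: lon 115.7941°, lat 164.1310°.
Field: 115.7941/20 → 5 → F, 164.1310/10 → 16 → Q; chars FQ.
Square: 15.7941/2 → 7, 4.1310/1 → 4; chars 74.
Subsquare: 1.7941/0.0833333 → 21 → v, 0.1310/0.0416667 → 3 → d; chars vd.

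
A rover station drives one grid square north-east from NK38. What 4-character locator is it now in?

NK49

Longitude square 3; +1 → 4.
Latitude square 8; +1 → 9.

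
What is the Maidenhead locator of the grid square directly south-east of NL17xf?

NL27ae

Longitude subsquare x = 23; +1 → 24, wraps to 0 = a, carry into square.
Longitude square 1; +1 → 2.
Latitude subsquare f = 5; −1 → 4 = e.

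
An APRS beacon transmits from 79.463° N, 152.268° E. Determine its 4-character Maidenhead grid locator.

Add 180° to longitude and 90° to latitude: 332.27, 169.46.
Field: 332.27/20 → 16 → Q, 169.46/10 → 16 → Q; chars QQ.
Square: 12.27/2 → 6, 9.46/1 → 9; chars 69.

QQ69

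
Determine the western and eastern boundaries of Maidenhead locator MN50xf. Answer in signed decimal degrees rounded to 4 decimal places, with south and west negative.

71.9167, 72.0000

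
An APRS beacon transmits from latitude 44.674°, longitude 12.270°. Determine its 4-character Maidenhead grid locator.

Offset from 180°W / 90°S: lon 192.27°, lat 134.67°.
Field: 192.27/20 → 9 → J, 134.67/10 → 13 → N; chars JN.
Square: 12.27/2 → 6, 4.67/1 → 4; chars 64.

JN64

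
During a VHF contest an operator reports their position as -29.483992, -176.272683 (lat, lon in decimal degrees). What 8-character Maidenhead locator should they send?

AG10um73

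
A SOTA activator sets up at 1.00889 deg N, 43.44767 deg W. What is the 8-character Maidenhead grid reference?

GJ81ga62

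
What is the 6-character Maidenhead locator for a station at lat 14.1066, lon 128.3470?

PK44ec

Add 180° to longitude and 90° to latitude: 308.3470, 104.1066.
Field: lon ⌊308.3470/20⌋ = 15 → P; lat ⌊104.1066/10⌋ = 10 → K.
Square: lon ⌊8.3470/2⌋ = 4; lat ⌊4.1066/1⌋ = 4.
Subsquare: lon ⌊0.3470/0.0833333⌋ = 4 → e; lat ⌊0.1066/0.0416667⌋ = 2 → c.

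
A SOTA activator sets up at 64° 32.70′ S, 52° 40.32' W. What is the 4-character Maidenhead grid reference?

GC35

Shift to the Maidenhead origin (180°W, 90°S): lon 127.33, lat 25.45.
Field: 127.33/20 → 6 → G, 25.45/10 → 2 → C; chars GC.
Square: 7.33/2 → 3, 5.45/1 → 5; chars 35.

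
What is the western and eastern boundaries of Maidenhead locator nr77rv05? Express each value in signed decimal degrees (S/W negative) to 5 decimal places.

95.41667, 95.42500

Field N=13, R=17: +13·20° lon, +17·10° lat → SW at lon 80°, lat 80°.
Square 7, 7: +7·2° lon, +7·1° lat → SW at lon 94°, lat 87°.
Subsquare r=17, v=21: +17·0.0833333° lon, +21·0.0416667° lat → SW at lon 95.4167°, lat 87.875°.
Extended square 0, 5: +0·0.00833333° lon, +5·0.00416667° lat → SW at lon 95.4167°, lat 87.8958°.
Cell spans 0.00833333° lon × 0.00416667° lat.
west 95.41667, east 95.42500.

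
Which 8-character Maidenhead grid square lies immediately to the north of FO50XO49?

Latitude extended square 9; +1 → 10, wraps to 0, carry into subsquare.
Latitude subsquare o = 14; +1 → 15 = p.
The longitude characters are unchanged.

FO50xp40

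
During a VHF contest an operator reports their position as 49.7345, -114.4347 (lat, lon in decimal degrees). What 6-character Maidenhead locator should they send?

DN29sr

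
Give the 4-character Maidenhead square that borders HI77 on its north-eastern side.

Longitude square 7; +1 → 8.
Latitude square 7; +1 → 8.

HI88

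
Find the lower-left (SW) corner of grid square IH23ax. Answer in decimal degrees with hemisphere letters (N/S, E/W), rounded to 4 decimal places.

16.0417° S, 16.0000° W

Field I=8, H=7: +8·20° lon, +7·10° lat → SW at lon -20°, lat -20°.
Square 2, 3: +2·2° lon, +3·1° lat → SW at lon -16°, lat -17°.
Subsquare a=0, x=23: +0·0.0833333° lon, +23·0.0416667° lat → SW at lon -16°, lat -16.0417°.
latitude 16.0417° S, longitude 16.0000° W.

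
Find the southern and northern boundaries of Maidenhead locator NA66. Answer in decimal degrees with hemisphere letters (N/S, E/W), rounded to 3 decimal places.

84.000° S, 83.000° S

Field N=13, A=0: +13·20° lon, +0·10° lat → SW at lon 80°, lat -90°.
Square 6, 6: +6·2° lon, +6·1° lat → SW at lon 92°, lat -84°.
Cell spans 2° lon × 1° lat.
south 84.000° S, north 83.000° S.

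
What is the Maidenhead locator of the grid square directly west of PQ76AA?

Longitude subsquare a = 0; −1 → -1, wraps to 23 = x, carry into square.
Longitude square 7; −1 → 6.
The latitude characters are unchanged.

PQ66xa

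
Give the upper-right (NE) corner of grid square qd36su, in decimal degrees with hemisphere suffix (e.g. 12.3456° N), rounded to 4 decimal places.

53.1250° S, 147.5833° E

Field Q=16, D=3: +16·20° lon, +3·10° lat → SW at lon 140°, lat -60°.
Square 3, 6: +3·2° lon, +6·1° lat → SW at lon 146°, lat -54°.
Subsquare s=18, u=20: +18·0.0833333° lon, +20·0.0416667° lat → SW at lon 147.5°, lat -53.1667°.
Cell spans 0.0833333° lon × 0.0416667° lat. NE corner is SW corner plus one full cell.
latitude 53.1250° S, longitude 147.5833° E.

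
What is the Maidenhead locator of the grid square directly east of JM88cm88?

Longitude extended square 8; +1 → 9.
The latitude characters are unchanged.

JM88cm98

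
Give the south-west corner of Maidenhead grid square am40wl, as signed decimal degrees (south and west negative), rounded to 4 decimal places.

Field A=0, M=12: +0·20° lon, +12·10° lat → SW at lon -180°, lat 30°.
Square 4, 0: +4·2° lon, +0·1° lat → SW at lon -172°, lat 30°.
Subsquare w=22, l=11: +22·0.0833333° lon, +11·0.0416667° lat → SW at lon -170.167°, lat 30.4583°.
latitude 30.4583, longitude -170.1667.

30.4583, -170.1667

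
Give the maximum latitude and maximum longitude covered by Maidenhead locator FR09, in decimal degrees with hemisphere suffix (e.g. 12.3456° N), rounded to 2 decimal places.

Field F=5, R=17: +5·20° lon, +17·10° lat → SW at lon -80°, lat 80°.
Square 0, 9: +0·2° lon, +9·1° lat → SW at lon -80°, lat 89°.
Cell spans 2° lon × 1° lat. NE corner is SW corner plus one full cell.
latitude 90.00° N, longitude 78.00° W.

90.00° N, 78.00° W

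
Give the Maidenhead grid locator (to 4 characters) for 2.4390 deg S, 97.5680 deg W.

EI17

Add 180° to longitude and 90° to latitude: 82.43, 87.56.
Field: lon ⌊82.43/20⌋ = 4 → E; lat ⌊87.56/10⌋ = 8 → I.
Square: lon ⌊2.43/2⌋ = 1; lat ⌊7.56/1⌋ = 7.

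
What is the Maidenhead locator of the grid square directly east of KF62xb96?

KF72ab06

Longitude extended square 9; +1 → 10, wraps to 0, carry into subsquare.
Longitude subsquare x = 23; +1 → 24, wraps to 0 = a, carry into square.
Longitude square 6; +1 → 7.
The latitude characters are unchanged.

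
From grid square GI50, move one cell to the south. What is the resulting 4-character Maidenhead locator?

Latitude square 0; −1 → -1, wraps to 9, carry into field.
Latitude field I = 8; −1 → 7 = H.
The longitude characters are unchanged.

GH59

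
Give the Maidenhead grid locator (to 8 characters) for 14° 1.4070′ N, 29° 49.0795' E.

KK44va85

Shift to the Maidenhead origin (180°W, 90°S): lon 209.81799, lat 104.02345.
Field: lon ⌊209.81799/20⌋ = 10 → K; lat ⌊104.02345/10⌋ = 10 → K.
Square: lon ⌊9.81799/2⌋ = 4; lat ⌊4.02345/1⌋ = 4.
Subsquare: lon ⌊1.81799/0.0833333⌋ = 21 → v; lat ⌊0.02345/0.0416667⌋ = 0 → a.
Extended square: lon ⌊0.06799/0.00833333⌋ = 8; lat ⌊0.02345/0.00416667⌋ = 5.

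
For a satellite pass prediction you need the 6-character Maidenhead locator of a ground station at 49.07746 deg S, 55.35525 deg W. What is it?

GE20hw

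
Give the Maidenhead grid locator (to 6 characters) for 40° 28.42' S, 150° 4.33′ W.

Offset from 180°W / 90°S: lon 29.9278°, lat 49.5263°.
Field (20°×10°, letters A–R): 29.9278/20 → 1 → B, 49.5263/10 → 4 → E; chars BE.
Square (2°×1°, digits 0–9): 9.9278/2 → 4, 9.5263/1 → 9; chars 49.
Subsquare (5′×2.5′, letters a–x): 1.9278/0.0833333 → 23 → x, 0.5263/0.0416667 → 12 → m; chars xm.

BE49xm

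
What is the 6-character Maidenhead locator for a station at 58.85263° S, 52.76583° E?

Offset from 180°W / 90°S: lon 232.7658°, lat 31.1474°.
Field: 232.7658/20 → 11 → L, 31.1474/10 → 3 → D; chars LD.
Square: 12.7658/2 → 6, 1.1474/1 → 1; chars 61.
Subsquare: 0.7658/0.0833333 → 9 → j, 0.1474/0.0416667 → 3 → d; chars jd.

LD61jd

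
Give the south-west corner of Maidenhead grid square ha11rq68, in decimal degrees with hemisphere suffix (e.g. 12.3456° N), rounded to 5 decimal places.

88.30000° S, 36.53333° W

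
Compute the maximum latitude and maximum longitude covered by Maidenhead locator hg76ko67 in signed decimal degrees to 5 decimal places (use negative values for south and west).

Field H=7, G=6: +7·20° lon, +6·10° lat → SW at lon -40°, lat -30°.
Square 7, 6: +7·2° lon, +6·1° lat → SW at lon -26°, lat -24°.
Subsquare k=10, o=14: +10·0.0833333° lon, +14·0.0416667° lat → SW at lon -25.1667°, lat -23.4167°.
Extended square 6, 7: +6·0.00833333° lon, +7·0.00416667° lat → SW at lon -25.1167°, lat -23.3875°.
Cell spans 0.00833333° lon × 0.00416667° lat. NE corner is SW corner plus one full cell.
latitude -23.38333, longitude -25.10833.

-23.38333, -25.10833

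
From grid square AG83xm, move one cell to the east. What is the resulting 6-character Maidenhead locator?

AG93am

Longitude subsquare x = 23; +1 → 24, wraps to 0 = a, carry into square.
Longitude square 8; +1 → 9.
The latitude characters are unchanged.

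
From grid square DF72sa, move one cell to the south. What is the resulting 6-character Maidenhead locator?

DF71sx

Latitude subsquare a = 0; −1 → -1, wraps to 23 = x, carry into square.
Latitude square 2; −1 → 1.
The longitude characters are unchanged.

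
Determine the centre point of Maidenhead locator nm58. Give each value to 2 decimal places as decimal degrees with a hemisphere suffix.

38.50° N, 91.00° E

Field N=13, M=12: +13·20° lon, +12·10° lat → SW at lon 80°, lat 30°.
Square 5, 8: +5·2° lon, +8·1° lat → SW at lon 90°, lat 38°.
Cell spans 2° lon × 1° lat. Centre is SW corner plus half of each.
latitude 38.50° N, longitude 91.00° E.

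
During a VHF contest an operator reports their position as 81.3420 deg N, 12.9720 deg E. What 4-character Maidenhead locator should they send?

JR61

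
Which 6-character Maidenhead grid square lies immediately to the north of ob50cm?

OB50cn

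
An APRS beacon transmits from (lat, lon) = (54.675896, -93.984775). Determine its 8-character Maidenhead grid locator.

EO34aq12

Shift to the Maidenhead origin (180°W, 90°S): lon 86.01523, lat 144.67590.
Field (20°×10°, letters A–R): 86.01523/20 → 4 → E, 144.67590/10 → 14 → O; chars EO.
Square (2°×1°, digits 0–9): 6.01523/2 → 3, 4.67590/1 → 4; chars 34.
Subsquare (5′×2.5′, letters a–x): 0.01523/0.0833333 → 0 → a, 0.67590/0.0416667 → 16 → q; chars aq.
Extended square (30″×15″, digits 0–9): 0.01523/0.00833333 → 1, 0.00923/0.00416667 → 2; chars 12.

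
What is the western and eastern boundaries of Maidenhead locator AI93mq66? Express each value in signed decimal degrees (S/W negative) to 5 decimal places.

-160.95000, -160.94167

Field A=0, I=8: +0·20° lon, +8·10° lat → SW at lon -180°, lat -10°.
Square 9, 3: +9·2° lon, +3·1° lat → SW at lon -162°, lat -7°.
Subsquare m=12, q=16: +12·0.0833333° lon, +16·0.0416667° lat → SW at lon -161°, lat -6.33333°.
Extended square 6, 6: +6·0.00833333° lon, +6·0.00416667° lat → SW at lon -160.95°, lat -6.30833°.
Cell spans 0.00833333° lon × 0.00416667° lat.
west -160.95000, east -160.94167.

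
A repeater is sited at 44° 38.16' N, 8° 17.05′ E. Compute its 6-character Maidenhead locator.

JN44dp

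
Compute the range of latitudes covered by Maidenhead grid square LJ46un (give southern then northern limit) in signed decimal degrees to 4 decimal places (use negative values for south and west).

Field L=11, J=9: +11·20° lon, +9·10° lat → SW at lon 40°, lat 0°.
Square 4, 6: +4·2° lon, +6·1° lat → SW at lon 48°, lat 6°.
Subsquare u=20, n=13: +20·0.0833333° lon, +13·0.0416667° lat → SW at lon 49.6667°, lat 6.54167°.
Cell spans 0.0833333° lon × 0.0416667° lat.
south 6.5417, north 6.5833.

6.5417, 6.5833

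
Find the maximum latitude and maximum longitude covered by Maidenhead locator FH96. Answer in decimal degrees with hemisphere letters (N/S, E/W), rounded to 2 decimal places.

13.00° S, 60.00° W

Field F=5, H=7: +5·20° lon, +7·10° lat → SW at lon -80°, lat -20°.
Square 9, 6: +9·2° lon, +6·1° lat → SW at lon -62°, lat -14°.
Cell spans 2° lon × 1° lat. NE corner is SW corner plus one full cell.
latitude 13.00° S, longitude 60.00° W.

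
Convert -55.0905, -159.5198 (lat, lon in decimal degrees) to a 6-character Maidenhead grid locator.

Add 180° to longitude and 90° to latitude: 20.4802, 34.9095.
Field (20°×10°, letters A–R): lon ⌊20.4802/20⌋ = 1 → B; lat ⌊34.9095/10⌋ = 3 → D.
Square (2°×1°, digits 0–9): lon ⌊0.4802/2⌋ = 0; lat ⌊4.9095/1⌋ = 4.
Subsquare (5′×2.5′, letters a–x): lon ⌊0.4802/0.0833333⌋ = 5 → f; lat ⌊0.9095/0.0416667⌋ = 21 → v.

BD04fv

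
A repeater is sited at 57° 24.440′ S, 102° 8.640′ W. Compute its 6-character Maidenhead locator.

DD82wo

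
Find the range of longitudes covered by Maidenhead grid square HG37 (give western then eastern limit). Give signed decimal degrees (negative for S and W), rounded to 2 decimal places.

Field H=7, G=6: +7·20° lon, +6·10° lat → SW at lon -40°, lat -30°.
Square 3, 7: +3·2° lon, +7·1° lat → SW at lon -34°, lat -23°.
Cell spans 2° lon × 1° lat.
west -34.00, east -32.00.

-34.00, -32.00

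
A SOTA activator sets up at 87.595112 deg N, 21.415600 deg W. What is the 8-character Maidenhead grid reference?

HR97ho02

Shift to the Maidenhead origin (180°W, 90°S): lon 158.58440, lat 177.59511.
Field: 158.58440/20 → 7 → H, 177.59511/10 → 17 → R; chars HR.
Square: 18.58440/2 → 9, 7.59511/1 → 7; chars 97.
Subsquare: 0.58440/0.0833333 → 7 → h, 0.59511/0.0416667 → 14 → o; chars ho.
Extended square: 0.00107/0.00833333 → 0, 0.01178/0.00416667 → 2; chars 02.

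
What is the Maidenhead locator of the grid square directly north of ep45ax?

EP46aa

Latitude subsquare x = 23; +1 → 24, wraps to 0 = a, carry into square.
Latitude square 5; +1 → 6.
The longitude characters are unchanged.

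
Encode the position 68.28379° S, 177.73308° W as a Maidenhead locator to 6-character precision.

Shift to the Maidenhead origin (180°W, 90°S): lon 2.2669, lat 21.7162.
Field: 2.2669/20 → 0 → A, 21.7162/10 → 2 → C; chars AC.
Square: 2.2669/2 → 1, 1.7162/1 → 1; chars 11.
Subsquare: 0.2669/0.0833333 → 3 → d, 0.7162/0.0416667 → 17 → r; chars dr.

AC11dr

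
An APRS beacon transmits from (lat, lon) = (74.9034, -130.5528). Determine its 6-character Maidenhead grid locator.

CQ44rv

Shift to the Maidenhead origin (180°W, 90°S): lon 49.4472, lat 164.9034.
Field: lon ⌊49.4472/20⌋ = 2 → C; lat ⌊164.9034/10⌋ = 16 → Q.
Square: lon ⌊9.4472/2⌋ = 4; lat ⌊4.9034/1⌋ = 4.
Subsquare: lon ⌊1.4472/0.0833333⌋ = 17 → r; lat ⌊0.9034/0.0416667⌋ = 21 → v.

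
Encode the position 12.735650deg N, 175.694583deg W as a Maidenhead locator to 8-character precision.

AK22dr66

Offset from 180°W / 90°S: lon 4.30542°, lat 102.73565°.
Field (20°×10°, letters A–R): 4.30542/20 → 0 → A, 102.73565/10 → 10 → K; chars AK.
Square (2°×1°, digits 0–9): 4.30542/2 → 2, 2.73565/1 → 2; chars 22.
Subsquare (5′×2.5′, letters a–x): 0.30542/0.0833333 → 3 → d, 0.73565/0.0416667 → 17 → r; chars dr.
Extended square (30″×15″, digits 0–9): 0.05542/0.00833333 → 6, 0.02732/0.00416667 → 6; chars 66.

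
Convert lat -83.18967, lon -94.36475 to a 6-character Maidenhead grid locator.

EA26tt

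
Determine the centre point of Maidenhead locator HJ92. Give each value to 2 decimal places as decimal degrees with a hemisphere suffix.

2.50° N, 21.00° W

Field H=7, J=9: +7·20° lon, +9·10° lat → SW at lon -40°, lat 0°.
Square 9, 2: +9·2° lon, +2·1° lat → SW at lon -22°, lat 2°.
Cell spans 2° lon × 1° lat. Centre is SW corner plus half of each.
latitude 2.50° N, longitude 21.00° W.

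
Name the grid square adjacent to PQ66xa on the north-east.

Longitude subsquare x = 23; +1 → 24, wraps to 0 = a, carry into square.
Longitude square 6; +1 → 7.
Latitude subsquare a = 0; +1 → 1 = b.

PQ76ab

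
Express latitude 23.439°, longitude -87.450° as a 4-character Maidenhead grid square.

EL63

Add 180° to longitude and 90° to latitude: 92.55, 113.44.
Field (20°×10°, letters A–R): lon ⌊92.55/20⌋ = 4 → E; lat ⌊113.44/10⌋ = 11 → L.
Square (2°×1°, digits 0–9): lon ⌊12.55/2⌋ = 6; lat ⌊3.44/1⌋ = 3.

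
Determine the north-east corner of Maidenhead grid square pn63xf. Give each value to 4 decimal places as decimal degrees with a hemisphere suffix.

43.2500° N, 134.0000° E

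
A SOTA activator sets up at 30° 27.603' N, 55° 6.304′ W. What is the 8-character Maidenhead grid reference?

Offset from 180°W / 90°S: lon 124.89493°, lat 120.46005°.
Field (20°×10°, letters A–R): lon ⌊124.89493/20⌋ = 6 → G; lat ⌊120.46005/10⌋ = 12 → M.
Square (2°×1°, digits 0–9): lon ⌊4.89493/2⌋ = 2; lat ⌊0.46005/1⌋ = 0.
Subsquare (5′×2.5′, letters a–x): lon ⌊0.89493/0.0833333⌋ = 10 → k; lat ⌊0.46005/0.0416667⌋ = 11 → l.
Extended square (30″×15″, digits 0–9): lon ⌊0.06160/0.00833333⌋ = 7; lat ⌊0.00172/0.00416667⌋ = 0.

GM20kl70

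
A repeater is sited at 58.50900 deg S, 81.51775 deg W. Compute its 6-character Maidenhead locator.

Offset from 180°W / 90°S: lon 98.4822°, lat 31.4910°.
Field: 98.4822/20 → 4 → E, 31.4910/10 → 3 → D; chars ED.
Square: 18.4822/2 → 9, 1.4910/1 → 1; chars 91.
Subsquare: 0.4822/0.0833333 → 5 → f, 0.4910/0.0416667 → 11 → l; chars fl.

ED91fl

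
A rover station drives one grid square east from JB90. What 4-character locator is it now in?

KB00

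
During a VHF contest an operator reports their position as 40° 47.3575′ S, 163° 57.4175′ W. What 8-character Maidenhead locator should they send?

Shift to the Maidenhead origin (180°W, 90°S): lon 16.04304, lat 49.21071.
Field: 16.04304/20 → 0 → A, 49.21071/10 → 4 → E; chars AE.
Square: 16.04304/2 → 8, 9.21071/1 → 9; chars 89.
Subsquare: 0.04304/0.0833333 → 0 → a, 0.21071/0.0416667 → 5 → f; chars af.
Extended square: 0.04304/0.00833333 → 5, 0.00238/0.00416667 → 0; chars 50.

AE89af50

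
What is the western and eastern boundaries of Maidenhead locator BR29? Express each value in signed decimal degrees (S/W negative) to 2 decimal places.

Field B=1, R=17: +1·20° lon, +17·10° lat → SW at lon -160°, lat 80°.
Square 2, 9: +2·2° lon, +9·1° lat → SW at lon -156°, lat 89°.
Cell spans 2° lon × 1° lat.
west -156.00, east -154.00.

-156.00, -154.00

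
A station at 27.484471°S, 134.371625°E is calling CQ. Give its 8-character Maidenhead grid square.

PG72em43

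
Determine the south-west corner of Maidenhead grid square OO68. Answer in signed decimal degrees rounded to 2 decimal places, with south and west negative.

Field O=14, O=14: +14·20° lon, +14·10° lat → SW at lon 100°, lat 50°.
Square 6, 8: +6·2° lon, +8·1° lat → SW at lon 112°, lat 58°.
latitude 58.00, longitude 112.00.

58.00, 112.00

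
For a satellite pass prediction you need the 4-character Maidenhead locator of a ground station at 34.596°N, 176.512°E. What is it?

RM84

Offset from 180°W / 90°S: lon 356.51°, lat 124.60°.
Field (20°×10°, letters A–R): 356.51/20 → 17 → R, 124.60/10 → 12 → M; chars RM.
Square (2°×1°, digits 0–9): 16.51/2 → 8, 4.60/1 → 4; chars 84.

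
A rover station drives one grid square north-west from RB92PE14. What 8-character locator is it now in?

Longitude extended square 1; −1 → 0.
Latitude extended square 4; +1 → 5.

RB92pe05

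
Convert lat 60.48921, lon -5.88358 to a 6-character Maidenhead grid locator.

Add 180° to longitude and 90° to latitude: 174.1164, 150.4892.
Field: 174.1164/20 → 8 → I, 150.4892/10 → 15 → P; chars IP.
Square: 14.1164/2 → 7, 0.4892/1 → 0; chars 70.
Subsquare: 0.1164/0.0833333 → 1 → b, 0.4892/0.0416667 → 11 → l; chars bl.

IP70bl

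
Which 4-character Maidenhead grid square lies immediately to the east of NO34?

NO44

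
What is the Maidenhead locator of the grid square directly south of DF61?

DF60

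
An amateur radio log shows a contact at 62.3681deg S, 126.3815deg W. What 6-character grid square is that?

Add 180° to longitude and 90° to latitude: 53.6185, 27.6319.
Field: 53.6185/20 → 2 → C, 27.6319/10 → 2 → C; chars CC.
Square: 13.6185/2 → 6, 7.6319/1 → 7; chars 67.
Subsquare: 1.6185/0.0833333 → 19 → t, 0.6319/0.0416667 → 15 → p; chars tp.

CC67tp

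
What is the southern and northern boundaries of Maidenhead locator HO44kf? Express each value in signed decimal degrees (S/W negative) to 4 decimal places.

54.2083, 54.2500

Field H=7, O=14: +7·20° lon, +14·10° lat → SW at lon -40°, lat 50°.
Square 4, 4: +4·2° lon, +4·1° lat → SW at lon -32°, lat 54°.
Subsquare k=10, f=5: +10·0.0833333° lon, +5·0.0416667° lat → SW at lon -31.1667°, lat 54.2083°.
Cell spans 0.0833333° lon × 0.0416667° lat.
south 54.2083, north 54.2500.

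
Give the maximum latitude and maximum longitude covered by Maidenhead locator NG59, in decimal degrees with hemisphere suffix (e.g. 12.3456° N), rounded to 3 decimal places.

Field N=13, G=6: +13·20° lon, +6·10° lat → SW at lon 80°, lat -30°.
Square 5, 9: +5·2° lon, +9·1° lat → SW at lon 90°, lat -21°.
Cell spans 2° lon × 1° lat. NE corner is SW corner plus one full cell.
latitude 20.000° S, longitude 92.000° E.

20.000° S, 92.000° E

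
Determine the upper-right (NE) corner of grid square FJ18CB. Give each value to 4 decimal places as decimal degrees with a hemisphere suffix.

Field F=5, J=9: +5·20° lon, +9·10° lat → SW at lon -80°, lat 0°.
Square 1, 8: +1·2° lon, +8·1° lat → SW at lon -78°, lat 8°.
Subsquare c=2, b=1: +2·0.0833333° lon, +1·0.0416667° lat → SW at lon -77.8333°, lat 8.04167°.
Cell spans 0.0833333° lon × 0.0416667° lat. NE corner is SW corner plus one full cell.
latitude 8.0833° N, longitude 77.7500° W.

8.0833° N, 77.7500° W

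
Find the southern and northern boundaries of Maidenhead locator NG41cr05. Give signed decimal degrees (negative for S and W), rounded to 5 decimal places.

Field N=13, G=6: +13·20° lon, +6·10° lat → SW at lon 80°, lat -30°.
Square 4, 1: +4·2° lon, +1·1° lat → SW at lon 88°, lat -29°.
Subsquare c=2, r=17: +2·0.0833333° lon, +17·0.0416667° lat → SW at lon 88.1667°, lat -28.2917°.
Extended square 0, 5: +0·0.00833333° lon, +5·0.00416667° lat → SW at lon 88.1667°, lat -28.2708°.
Cell spans 0.00833333° lon × 0.00416667° lat.
south -28.27083, north -28.26667.

-28.27083, -28.26667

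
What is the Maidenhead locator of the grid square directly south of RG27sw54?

RG27sw53

Latitude extended square 4; −1 → 3.
The longitude characters are unchanged.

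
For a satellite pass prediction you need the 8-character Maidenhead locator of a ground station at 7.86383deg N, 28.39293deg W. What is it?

Add 180° to longitude and 90° to latitude: 151.60707, 97.86383.
Field: 151.60707/20 → 7 → H, 97.86383/10 → 9 → J; chars HJ.
Square: 11.60707/2 → 5, 7.86383/1 → 7; chars 57.
Subsquare: 1.60707/0.0833333 → 19 → t, 0.86383/0.0416667 → 20 → u; chars tu.
Extended square: 0.02374/0.00833333 → 2, 0.03050/0.00416667 → 7; chars 27.

HJ57tu27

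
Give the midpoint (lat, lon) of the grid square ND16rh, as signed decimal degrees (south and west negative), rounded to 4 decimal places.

Field N=13, D=3: +13·20° lon, +3·10° lat → SW at lon 80°, lat -60°.
Square 1, 6: +1·2° lon, +6·1° lat → SW at lon 82°, lat -54°.
Subsquare r=17, h=7: +17·0.0833333° lon, +7·0.0416667° lat → SW at lon 83.4167°, lat -53.7083°.
Cell spans 0.0833333° lon × 0.0416667° lat. Centre is SW corner plus half of each.
latitude -53.6875, longitude 83.4583.

-53.6875, 83.4583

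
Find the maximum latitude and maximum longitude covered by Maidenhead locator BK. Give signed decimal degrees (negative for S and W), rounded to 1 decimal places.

Field B=1, K=10: +1·20° lon, +10·10° lat → SW at lon -160°, lat 10°.
Cell spans 20° lon × 10° lat. NE corner is SW corner plus one full cell.
latitude 20.0, longitude -140.0.

20.0, -140.0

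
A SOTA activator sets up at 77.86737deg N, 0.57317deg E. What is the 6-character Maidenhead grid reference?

JQ07gu

Offset from 180°W / 90°S: lon 180.5732°, lat 167.8674°.
Field (20°×10°, letters A–R): lon ⌊180.5732/20⌋ = 9 → J; lat ⌊167.8674/10⌋ = 16 → Q.
Square (2°×1°, digits 0–9): lon ⌊0.5732/2⌋ = 0; lat ⌊7.8674/1⌋ = 7.
Subsquare (5′×2.5′, letters a–x): lon ⌊0.5732/0.0833333⌋ = 6 → g; lat ⌊0.8674/0.0416667⌋ = 20 → u.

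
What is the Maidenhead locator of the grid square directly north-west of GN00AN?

Longitude subsquare a = 0; −1 → -1, wraps to 23 = x, carry into square.
Longitude square 0; −1 → -1, wraps to 9, carry into field.
Longitude field G = 6; −1 → 5 = F.
Latitude subsquare n = 13; +1 → 14 = o.

FN90xo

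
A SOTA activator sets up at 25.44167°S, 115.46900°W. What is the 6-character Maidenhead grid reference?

DG24gn

Add 180° to longitude and 90° to latitude: 64.5310, 64.5583.
Field (20°×10°, letters A–R): lon ⌊64.5310/20⌋ = 3 → D; lat ⌊64.5583/10⌋ = 6 → G.
Square (2°×1°, digits 0–9): lon ⌊4.5310/2⌋ = 2; lat ⌊4.5583/1⌋ = 4.
Subsquare (5′×2.5′, letters a–x): lon ⌊0.5310/0.0833333⌋ = 6 → g; lat ⌊0.5583/0.0416667⌋ = 13 → n.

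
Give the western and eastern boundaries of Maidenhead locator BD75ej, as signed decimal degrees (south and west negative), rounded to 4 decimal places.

Field B=1, D=3: +1·20° lon, +3·10° lat → SW at lon -160°, lat -60°.
Square 7, 5: +7·2° lon, +5·1° lat → SW at lon -146°, lat -55°.
Subsquare e=4, j=9: +4·0.0833333° lon, +9·0.0416667° lat → SW at lon -145.667°, lat -54.625°.
Cell spans 0.0833333° lon × 0.0416667° lat.
west -145.6667, east -145.5833.

-145.6667, -145.5833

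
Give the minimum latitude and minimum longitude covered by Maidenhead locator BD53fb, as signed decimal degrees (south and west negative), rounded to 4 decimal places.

Field B=1, D=3: +1·20° lon, +3·10° lat → SW at lon -160°, lat -60°.
Square 5, 3: +5·2° lon, +3·1° lat → SW at lon -150°, lat -57°.
Subsquare f=5, b=1: +5·0.0833333° lon, +1·0.0416667° lat → SW at lon -149.583°, lat -56.9583°.
latitude -56.9583, longitude -149.5833.

-56.9583, -149.5833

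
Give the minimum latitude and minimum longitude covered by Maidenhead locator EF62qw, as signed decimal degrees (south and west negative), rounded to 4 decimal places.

Field E=4, F=5: +4·20° lon, +5·10° lat → SW at lon -100°, lat -40°.
Square 6, 2: +6·2° lon, +2·1° lat → SW at lon -88°, lat -38°.
Subsquare q=16, w=22: +16·0.0833333° lon, +22·0.0416667° lat → SW at lon -86.6667°, lat -37.0833°.
latitude -37.0833, longitude -86.6667.

-37.0833, -86.6667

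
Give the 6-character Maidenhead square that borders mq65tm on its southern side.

Latitude subsquare m = 12; −1 → 11 = l.
The longitude characters are unchanged.

MQ65tl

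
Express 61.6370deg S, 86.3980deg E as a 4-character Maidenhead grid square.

Add 180° to longitude and 90° to latitude: 266.40, 28.36.
Field: 266.40/20 → 13 → N, 28.36/10 → 2 → C; chars NC.
Square: 6.40/2 → 3, 8.36/1 → 8; chars 38.

NC38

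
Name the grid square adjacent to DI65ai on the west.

DI55xi

Longitude subsquare a = 0; −1 → -1, wraps to 23 = x, carry into square.
Longitude square 6; −1 → 5.
The latitude characters are unchanged.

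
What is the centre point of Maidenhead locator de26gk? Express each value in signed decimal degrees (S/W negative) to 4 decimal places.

-43.5625, -115.4583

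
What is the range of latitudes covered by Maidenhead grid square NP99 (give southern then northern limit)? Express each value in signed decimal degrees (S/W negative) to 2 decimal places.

69.00, 70.00

Field N=13, P=15: +13·20° lon, +15·10° lat → SW at lon 80°, lat 60°.
Square 9, 9: +9·2° lon, +9·1° lat → SW at lon 98°, lat 69°.
Cell spans 2° lon × 1° lat.
south 69.00, north 70.00.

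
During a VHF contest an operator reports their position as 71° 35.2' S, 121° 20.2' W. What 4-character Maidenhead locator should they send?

CB98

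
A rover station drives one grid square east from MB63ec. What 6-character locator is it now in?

MB63fc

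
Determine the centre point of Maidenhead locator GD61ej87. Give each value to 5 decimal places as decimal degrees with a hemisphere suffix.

Field G=6, D=3: +6·20° lon, +3·10° lat → SW at lon -60°, lat -60°.
Square 6, 1: +6·2° lon, +1·1° lat → SW at lon -48°, lat -59°.
Subsquare e=4, j=9: +4·0.0833333° lon, +9·0.0416667° lat → SW at lon -47.6667°, lat -58.625°.
Extended square 8, 7: +8·0.00833333° lon, +7·0.00416667° lat → SW at lon -47.6°, lat -58.5958°.
Cell spans 0.00833333° lon × 0.00416667° lat. Centre is SW corner plus half of each.
latitude 58.59375° S, longitude 47.59583° W.

58.59375° S, 47.59583° W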